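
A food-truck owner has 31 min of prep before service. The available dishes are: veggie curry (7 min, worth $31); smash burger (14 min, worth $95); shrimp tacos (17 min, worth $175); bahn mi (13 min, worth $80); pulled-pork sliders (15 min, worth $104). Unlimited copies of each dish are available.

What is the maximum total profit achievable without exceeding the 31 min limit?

270

Best packing: smash burger + shrimp tacos — 31 min, 270 total.
Nothing else within 31 min beats 270.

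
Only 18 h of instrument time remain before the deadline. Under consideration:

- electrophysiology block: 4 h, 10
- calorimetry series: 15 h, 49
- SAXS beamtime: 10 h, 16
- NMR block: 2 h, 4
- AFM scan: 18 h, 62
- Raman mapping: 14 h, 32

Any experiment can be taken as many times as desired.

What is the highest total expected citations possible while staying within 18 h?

Best packing: AFM scan — 18 h, 62 total.
Nothing else within 18 h beats 62.

62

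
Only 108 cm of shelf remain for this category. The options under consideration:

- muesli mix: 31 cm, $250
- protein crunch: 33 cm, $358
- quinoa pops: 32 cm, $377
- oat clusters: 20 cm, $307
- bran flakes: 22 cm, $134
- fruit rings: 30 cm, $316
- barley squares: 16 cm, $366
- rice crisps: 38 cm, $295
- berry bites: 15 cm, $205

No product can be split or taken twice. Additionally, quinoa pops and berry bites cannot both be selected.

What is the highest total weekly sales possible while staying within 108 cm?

Best packing: protein crunch + quinoa pops + oat clusters + barley squares — 101 cm, 1408 total.
Next best is protein crunch + oat clusters + bran flakes + barley squares + berry bites at 1370 (106 cm) — short by 38.

1408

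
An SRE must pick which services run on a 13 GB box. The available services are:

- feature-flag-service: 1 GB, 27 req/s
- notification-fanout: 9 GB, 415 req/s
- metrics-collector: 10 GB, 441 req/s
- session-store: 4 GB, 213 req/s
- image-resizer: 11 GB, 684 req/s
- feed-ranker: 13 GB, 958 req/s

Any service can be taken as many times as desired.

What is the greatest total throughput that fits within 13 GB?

958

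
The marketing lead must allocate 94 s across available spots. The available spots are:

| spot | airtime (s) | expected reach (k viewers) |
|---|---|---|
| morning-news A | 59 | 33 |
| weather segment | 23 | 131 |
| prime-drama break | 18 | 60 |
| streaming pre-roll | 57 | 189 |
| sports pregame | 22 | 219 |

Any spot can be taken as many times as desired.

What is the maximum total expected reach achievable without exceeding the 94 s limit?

By expected reach per s: sports pregame 9.95, weather segment 5.70, prime-drama break 3.33, streaming pre-roll 3.32 lead.
4×sports pregame uses 88 of the 94 s and totals 876.
Nothing else within 94 s beats 876.

876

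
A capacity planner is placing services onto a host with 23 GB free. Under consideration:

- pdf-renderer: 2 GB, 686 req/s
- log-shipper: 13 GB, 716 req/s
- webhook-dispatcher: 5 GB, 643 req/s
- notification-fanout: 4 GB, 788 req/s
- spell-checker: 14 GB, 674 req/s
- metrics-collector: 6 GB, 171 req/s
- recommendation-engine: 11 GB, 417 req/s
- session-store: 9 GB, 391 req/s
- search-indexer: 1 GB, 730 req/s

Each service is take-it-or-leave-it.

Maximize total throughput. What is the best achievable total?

3264

Taking the top-ratio services first gives pdf-renderer + webhook-dispatcher + notification-fanout + session-store + search-indexer for 3238 (21 GB).
Dropping session-store frees 9 GB; slotting in recommendation-engine (11 GB) lifts the total to 3264 at 23 GB.
Next best is pdf-renderer + webhook-dispatcher + notification-fanout + session-store + search-indexer at 3238 (21 GB) — short by 26.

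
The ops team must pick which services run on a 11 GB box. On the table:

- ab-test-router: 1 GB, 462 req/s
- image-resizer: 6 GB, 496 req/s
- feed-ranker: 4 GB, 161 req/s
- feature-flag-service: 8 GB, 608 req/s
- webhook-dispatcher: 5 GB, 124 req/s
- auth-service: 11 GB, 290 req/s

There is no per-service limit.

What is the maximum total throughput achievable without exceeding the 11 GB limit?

Best packing: 11×ab-test-router — 11 GB, 5082 total.

5082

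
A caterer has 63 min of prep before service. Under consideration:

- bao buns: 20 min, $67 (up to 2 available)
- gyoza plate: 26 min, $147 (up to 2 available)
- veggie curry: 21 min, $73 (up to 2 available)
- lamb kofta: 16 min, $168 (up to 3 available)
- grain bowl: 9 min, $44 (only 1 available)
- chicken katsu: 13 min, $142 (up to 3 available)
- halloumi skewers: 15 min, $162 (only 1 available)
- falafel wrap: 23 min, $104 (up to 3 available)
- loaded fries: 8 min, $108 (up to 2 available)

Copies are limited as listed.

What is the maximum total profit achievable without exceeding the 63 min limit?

A density-first pass picks 3×chicken katsu + 2×loaded fries — 642 at 55 min.
Dropping 3×chicken katsu frees 39 min; slotting in 2×lamb kofta + halloumi skewers (47 min) lifts the total to 714 at 63 min.

714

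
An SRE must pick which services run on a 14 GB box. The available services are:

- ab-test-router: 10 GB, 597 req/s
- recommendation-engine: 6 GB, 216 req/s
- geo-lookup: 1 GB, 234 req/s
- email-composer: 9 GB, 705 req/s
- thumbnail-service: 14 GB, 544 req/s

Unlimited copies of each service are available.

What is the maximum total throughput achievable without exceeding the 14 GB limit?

3276

The ratio ordering already packs tightly: 14×geo-lookup, 14 GB, 3276.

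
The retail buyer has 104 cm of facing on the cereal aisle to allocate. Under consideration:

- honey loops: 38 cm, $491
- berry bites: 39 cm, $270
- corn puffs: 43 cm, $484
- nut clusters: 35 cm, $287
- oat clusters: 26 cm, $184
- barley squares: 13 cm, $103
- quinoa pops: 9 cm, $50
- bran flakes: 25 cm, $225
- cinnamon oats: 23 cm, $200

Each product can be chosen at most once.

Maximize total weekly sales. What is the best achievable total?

Best packing: honey loops + corn puffs + cinnamon oats — 104 cm, 1175 total.
Every other selection either busts 104 cm or fails to beat 1175.

1175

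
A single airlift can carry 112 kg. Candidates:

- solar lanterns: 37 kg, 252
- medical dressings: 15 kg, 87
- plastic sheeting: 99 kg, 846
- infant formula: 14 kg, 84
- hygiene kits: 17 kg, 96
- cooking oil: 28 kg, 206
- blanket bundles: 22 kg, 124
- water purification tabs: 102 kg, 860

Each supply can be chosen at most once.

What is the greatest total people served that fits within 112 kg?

Ranking by ratio (people served/kg): plastic sheeting 8.55, water purification tabs 8.43, cooking oil 7.36.
Taking the top-ratio supplies first gives plastic sheeting for 846 (99 kg).
The 99 kg tied up in plastic sheeting is better spent on water purification tabs — total rises to 860 (102 kg).
An exhaustive check of the 256 subsets confirms 860.

860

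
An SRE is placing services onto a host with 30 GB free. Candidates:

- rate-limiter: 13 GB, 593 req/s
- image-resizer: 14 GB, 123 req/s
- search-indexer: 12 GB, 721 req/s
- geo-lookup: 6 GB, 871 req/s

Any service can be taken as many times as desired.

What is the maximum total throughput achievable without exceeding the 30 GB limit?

By throughput per GB: geo-lookup 145.17, search-indexer 60.08, rate-limiter 45.62 lead.
The ratio ordering already packs tightly: 5×geo-lookup, 30 GB, 4355.

4355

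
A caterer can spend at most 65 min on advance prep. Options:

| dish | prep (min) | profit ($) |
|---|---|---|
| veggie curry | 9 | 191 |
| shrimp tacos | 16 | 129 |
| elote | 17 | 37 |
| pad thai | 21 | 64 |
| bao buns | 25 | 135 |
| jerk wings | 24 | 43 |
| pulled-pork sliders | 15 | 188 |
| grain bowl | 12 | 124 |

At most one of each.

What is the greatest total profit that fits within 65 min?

Greedy by ratio would take veggie curry + shrimp tacos + pulled-pork sliders + grain bowl: 52 min used, total 632.
Dropping grain bowl frees 12 min; slotting in bao buns (25 min) lifts the total to 643 at 65 min.
That's the maximum — no swap from here does better than 643.

643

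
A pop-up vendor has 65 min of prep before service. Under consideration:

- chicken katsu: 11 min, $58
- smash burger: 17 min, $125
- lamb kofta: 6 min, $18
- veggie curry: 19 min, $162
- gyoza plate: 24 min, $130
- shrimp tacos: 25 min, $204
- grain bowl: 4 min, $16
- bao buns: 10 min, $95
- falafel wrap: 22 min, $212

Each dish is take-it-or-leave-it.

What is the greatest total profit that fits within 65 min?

The ratio heuristic lands on chicken katsu + veggie curry + bao buns + falafel wrap (527) but leaves 3 min idle.
Reworking the packing: smash burger + shrimp tacos + falafel wrap uses 64 min and improves the total to 541.

541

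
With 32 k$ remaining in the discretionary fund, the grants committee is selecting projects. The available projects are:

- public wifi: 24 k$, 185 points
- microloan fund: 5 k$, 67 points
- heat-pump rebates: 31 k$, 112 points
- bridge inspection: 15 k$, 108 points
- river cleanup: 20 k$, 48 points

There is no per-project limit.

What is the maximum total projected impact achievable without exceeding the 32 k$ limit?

By projected impact per k$: microloan fund 13.40, public wifi 7.71, bridge inspection 7.20 lead.
6×microloan fund uses 30 of the 32 k$ and totals 402.
No other feasible combination exceeds 402.

402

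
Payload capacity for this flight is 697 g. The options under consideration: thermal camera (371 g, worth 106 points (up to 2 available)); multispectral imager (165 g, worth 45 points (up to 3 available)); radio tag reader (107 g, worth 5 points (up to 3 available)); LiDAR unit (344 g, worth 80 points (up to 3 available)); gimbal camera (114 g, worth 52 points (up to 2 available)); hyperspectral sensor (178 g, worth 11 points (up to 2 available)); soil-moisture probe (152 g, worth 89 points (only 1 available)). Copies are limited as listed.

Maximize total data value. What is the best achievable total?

247

Taking the top-ratio sensors first gives multispectral imager + radio tag reader + 2×gimbal camera + soil-moisture probe for 243 (652 g).
Dropping multispectral imager and radio tag reader and gimbal camera frees 386 g; slotting in thermal camera (371 g) lifts the total to 247 at 637 g.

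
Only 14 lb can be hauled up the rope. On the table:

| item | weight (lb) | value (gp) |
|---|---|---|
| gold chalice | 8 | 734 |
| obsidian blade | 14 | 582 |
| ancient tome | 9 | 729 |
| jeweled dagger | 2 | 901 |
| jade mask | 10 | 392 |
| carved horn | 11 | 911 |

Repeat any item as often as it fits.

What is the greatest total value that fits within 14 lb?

6307

The ratio ordering already packs tightly: 7×jeweled dagger, 14 lb, 6307.
That's the maximum — no swap from here does better than 6307.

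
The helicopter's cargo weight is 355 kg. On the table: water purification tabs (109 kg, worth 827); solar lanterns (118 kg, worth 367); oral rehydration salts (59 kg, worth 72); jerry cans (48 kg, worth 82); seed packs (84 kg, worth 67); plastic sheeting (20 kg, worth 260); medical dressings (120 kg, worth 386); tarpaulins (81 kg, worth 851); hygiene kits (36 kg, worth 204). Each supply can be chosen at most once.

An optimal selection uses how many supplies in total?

Best achievable people served is 2324.
water purification tabs + plastic sheeting + medical dressings + tarpaulins hits 2324 at 330 kg.
All optima have 4 supplies.

4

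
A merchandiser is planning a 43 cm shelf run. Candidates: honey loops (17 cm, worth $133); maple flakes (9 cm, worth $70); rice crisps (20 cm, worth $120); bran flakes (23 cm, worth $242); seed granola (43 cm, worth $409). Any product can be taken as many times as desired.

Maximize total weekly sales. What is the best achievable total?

409

A density-first pass picks honey loops + bran flakes — 375 at 40 cm.
The 40 cm tied up in honey loops and bran flakes is better spent on seed granola — total rises to 409 (43 cm).
That's the maximum — no swap from here does better than 409.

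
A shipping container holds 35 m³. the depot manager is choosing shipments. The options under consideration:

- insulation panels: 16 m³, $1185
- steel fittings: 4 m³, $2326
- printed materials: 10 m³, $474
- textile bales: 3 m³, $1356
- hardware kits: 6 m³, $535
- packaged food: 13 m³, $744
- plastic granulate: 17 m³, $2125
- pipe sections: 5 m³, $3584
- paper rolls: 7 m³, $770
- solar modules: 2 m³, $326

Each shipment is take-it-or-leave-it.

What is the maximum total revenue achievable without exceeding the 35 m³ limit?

9926

Density check — pipe sections 716.80, steel fittings 581.50, textile bales 452.00 are the best per m³.
A density-first pass picks steel fittings + textile bales + plastic granulate + pipe sections + solar modules — 9717 at 31 m³.
Dropping solar modules frees 2 m³; slotting in hardware kits (6 m³) lifts the total to 9926 at 35 m³.
Next best is steel fittings + textile bales + plastic granulate + pipe sections + solar modules at 9717 (31 m³) — short by 209.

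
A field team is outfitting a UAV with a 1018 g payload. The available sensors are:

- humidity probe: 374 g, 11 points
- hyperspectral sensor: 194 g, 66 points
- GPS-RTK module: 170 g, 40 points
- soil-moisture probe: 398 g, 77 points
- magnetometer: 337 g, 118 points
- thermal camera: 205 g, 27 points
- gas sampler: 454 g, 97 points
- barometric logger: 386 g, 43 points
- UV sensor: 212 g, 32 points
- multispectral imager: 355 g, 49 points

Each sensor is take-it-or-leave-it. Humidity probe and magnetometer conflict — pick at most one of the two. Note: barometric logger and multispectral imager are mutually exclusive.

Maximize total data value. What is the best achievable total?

281

Taking the top-ratio sensors first gives hyperspectral sensor + GPS-RTK module + magnetometer + UV sensor for 256 (913 g).
Replace GPS-RTK module and UV sensor with gas sampler: the trade gains 25 net, giving 281 at 985 g.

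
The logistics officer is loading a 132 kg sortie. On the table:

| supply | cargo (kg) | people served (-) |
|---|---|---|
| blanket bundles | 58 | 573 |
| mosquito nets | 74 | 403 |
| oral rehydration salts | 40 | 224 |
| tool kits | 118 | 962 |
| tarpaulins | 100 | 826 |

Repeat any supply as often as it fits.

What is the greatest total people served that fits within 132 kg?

Density check — blanket bundles 9.88, tarpaulins 8.26, tool kits 8.15, oral rehydration salts 5.60 are the best per kg.
The ratio ordering already packs tightly: 2×blanket bundles, 116 kg, 1146.
That's the maximum — no swap from here does better than 1146.

1146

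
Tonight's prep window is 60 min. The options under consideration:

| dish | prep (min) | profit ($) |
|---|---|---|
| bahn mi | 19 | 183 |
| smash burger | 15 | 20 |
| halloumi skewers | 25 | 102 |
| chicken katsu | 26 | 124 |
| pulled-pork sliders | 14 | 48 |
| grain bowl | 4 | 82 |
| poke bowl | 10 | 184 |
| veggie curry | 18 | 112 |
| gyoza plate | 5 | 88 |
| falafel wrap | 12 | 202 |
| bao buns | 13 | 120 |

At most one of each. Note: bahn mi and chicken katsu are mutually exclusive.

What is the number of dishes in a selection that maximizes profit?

Best achievable profit is 777.
bahn mi + poke bowl + gyoza plate + falafel wrap + bao buns hits 777 at 59 min.
All optima have 5 dishes.

5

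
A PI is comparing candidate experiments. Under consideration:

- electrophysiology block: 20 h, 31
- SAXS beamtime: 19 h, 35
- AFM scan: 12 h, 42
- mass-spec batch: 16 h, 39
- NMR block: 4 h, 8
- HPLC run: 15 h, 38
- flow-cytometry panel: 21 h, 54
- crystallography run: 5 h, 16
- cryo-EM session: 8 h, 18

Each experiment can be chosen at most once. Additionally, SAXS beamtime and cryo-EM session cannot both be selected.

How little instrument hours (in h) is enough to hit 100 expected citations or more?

Need the lightest bundle worth ≥ 100.
Taking AFM scan + NMR block + HPLC run + crystallography run gives 104 (≥ 100) for 36 h.
No combination under 36 h hits 100.

36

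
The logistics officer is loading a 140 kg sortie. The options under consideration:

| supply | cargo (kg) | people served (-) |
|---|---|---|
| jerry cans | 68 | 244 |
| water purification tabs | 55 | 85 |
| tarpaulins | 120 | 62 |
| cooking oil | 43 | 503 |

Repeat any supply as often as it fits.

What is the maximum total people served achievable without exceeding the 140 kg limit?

1509

3×cooking oil uses 129 of the 140 kg and totals 1509.
No other feasible combination exceeds 1509.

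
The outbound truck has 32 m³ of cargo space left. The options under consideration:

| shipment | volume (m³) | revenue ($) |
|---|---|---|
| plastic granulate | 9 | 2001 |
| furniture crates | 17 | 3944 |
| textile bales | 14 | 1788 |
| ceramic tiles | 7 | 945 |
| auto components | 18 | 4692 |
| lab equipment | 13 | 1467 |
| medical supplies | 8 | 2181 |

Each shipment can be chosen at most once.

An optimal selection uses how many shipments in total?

3

Optimal total is 7070.
One optimal bundle: furniture crates + ceramic tiles + medical supplies (32 m³).
All optima have 3 shipments.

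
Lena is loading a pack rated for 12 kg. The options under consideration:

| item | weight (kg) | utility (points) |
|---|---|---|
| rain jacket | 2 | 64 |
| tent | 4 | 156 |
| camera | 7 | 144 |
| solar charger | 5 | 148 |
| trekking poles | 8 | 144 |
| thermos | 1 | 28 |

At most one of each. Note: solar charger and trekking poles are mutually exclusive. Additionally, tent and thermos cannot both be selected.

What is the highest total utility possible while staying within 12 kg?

Density check — tent 39.00, rain jacket 32.00, solar charger 29.60 are the best per kg.
Best packing: rain jacket + tent + solar charger — 11 kg, 368 total.
Runner-up tent + solar charger tops out at 304.

368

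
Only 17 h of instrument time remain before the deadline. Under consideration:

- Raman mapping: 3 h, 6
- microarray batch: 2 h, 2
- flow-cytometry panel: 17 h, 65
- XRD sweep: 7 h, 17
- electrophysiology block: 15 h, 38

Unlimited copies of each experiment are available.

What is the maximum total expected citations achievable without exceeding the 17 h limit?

Taking flow-cytometry panel: 17 h used, 65 in expected citations.
Every other selection either busts 17 h or fails to beat 65.

65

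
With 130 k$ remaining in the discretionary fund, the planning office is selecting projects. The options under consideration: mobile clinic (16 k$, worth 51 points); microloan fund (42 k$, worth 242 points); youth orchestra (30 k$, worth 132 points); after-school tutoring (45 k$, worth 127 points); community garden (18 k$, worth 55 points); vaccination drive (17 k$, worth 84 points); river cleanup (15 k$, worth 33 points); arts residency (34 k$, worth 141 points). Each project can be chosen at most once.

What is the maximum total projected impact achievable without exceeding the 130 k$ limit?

Ranking by ratio (projected impact/k$): microloan fund 5.76, vaccination drive 4.94, youth orchestra 4.40.
Taking microloan fund + youth orchestra + vaccination drive + arts residency: 123 k$ used, 599 in projected impact.
The closest alternative, mobile clinic + microloan fund + community garden + vaccination drive + arts residency, reaches only 573.

599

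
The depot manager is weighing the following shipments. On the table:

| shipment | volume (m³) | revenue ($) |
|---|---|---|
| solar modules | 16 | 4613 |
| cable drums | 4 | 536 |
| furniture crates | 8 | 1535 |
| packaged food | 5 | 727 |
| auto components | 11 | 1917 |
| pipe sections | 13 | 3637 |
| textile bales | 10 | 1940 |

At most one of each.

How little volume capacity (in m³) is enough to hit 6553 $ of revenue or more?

Need the lightest bundle worth ≥ 6553.
solar modules + textile bales: 6553 revenue at 26 m³.
No combination under 26 m³ hits 6553.

26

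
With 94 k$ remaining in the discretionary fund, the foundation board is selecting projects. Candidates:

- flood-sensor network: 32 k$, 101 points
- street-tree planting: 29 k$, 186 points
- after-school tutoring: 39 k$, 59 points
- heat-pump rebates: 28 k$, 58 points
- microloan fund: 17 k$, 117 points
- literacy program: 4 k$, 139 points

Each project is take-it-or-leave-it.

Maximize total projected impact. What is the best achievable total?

543

Flood-sensor network + street-tree planting + microloan fund + literacy program uses 82 of the 94 k$ and totals 543.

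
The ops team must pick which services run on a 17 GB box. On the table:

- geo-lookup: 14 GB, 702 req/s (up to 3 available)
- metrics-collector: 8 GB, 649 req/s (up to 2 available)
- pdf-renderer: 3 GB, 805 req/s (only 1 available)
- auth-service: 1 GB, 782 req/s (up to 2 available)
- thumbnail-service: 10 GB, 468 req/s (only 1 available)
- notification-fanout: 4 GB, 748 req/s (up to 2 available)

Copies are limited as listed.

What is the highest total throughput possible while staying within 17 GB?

Ranking by ratio (throughput/GB): auth-service 782.00, pdf-renderer 268.33, notification-fanout 187.00, metrics-collector 81.12.
The ratio ordering already packs tightly: pdf-renderer + 2×auth-service + 2×notification-fanout, 13 GB, 3865.
The spare 4 GB is too small for any remaining service, and no exchange beats 3865.

3865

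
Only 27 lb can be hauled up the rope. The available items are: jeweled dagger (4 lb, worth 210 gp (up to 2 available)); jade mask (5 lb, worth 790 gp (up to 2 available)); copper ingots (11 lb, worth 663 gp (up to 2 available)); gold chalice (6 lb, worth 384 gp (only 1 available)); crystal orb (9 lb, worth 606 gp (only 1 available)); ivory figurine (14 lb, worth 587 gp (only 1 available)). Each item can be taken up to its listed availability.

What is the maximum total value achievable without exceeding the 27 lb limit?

2627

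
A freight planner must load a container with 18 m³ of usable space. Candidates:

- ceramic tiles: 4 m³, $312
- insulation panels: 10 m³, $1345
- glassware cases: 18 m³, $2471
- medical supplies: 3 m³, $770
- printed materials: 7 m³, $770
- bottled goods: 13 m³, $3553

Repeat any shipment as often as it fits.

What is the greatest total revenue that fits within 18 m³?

A density-first pass picks medical supplies + bottled goods — 4323 at 16 m³.
The 13 m³ tied up in bottled goods is better spent on 5×medical supplies — total rises to 4620 (18 m³).
Nothing else within 18 m³ beats 4620.

4620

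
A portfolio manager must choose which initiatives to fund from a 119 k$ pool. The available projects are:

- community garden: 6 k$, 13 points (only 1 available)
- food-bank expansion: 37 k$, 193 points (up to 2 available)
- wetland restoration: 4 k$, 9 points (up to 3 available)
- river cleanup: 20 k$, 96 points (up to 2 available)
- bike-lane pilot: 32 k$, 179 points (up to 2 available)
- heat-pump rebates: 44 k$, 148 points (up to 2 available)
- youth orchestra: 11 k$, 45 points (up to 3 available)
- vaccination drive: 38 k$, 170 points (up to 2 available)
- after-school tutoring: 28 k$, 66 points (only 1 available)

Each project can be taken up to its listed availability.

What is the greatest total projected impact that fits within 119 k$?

By projected impact per k$: bike-lane pilot 5.59, food-bank expansion 5.22, river cleanup 4.80 lead.
Filling by ratio: food-bank expansion + wetland restoration + 2×bike-lane pilot + youth orchestra for 605, with 3 k$ left unused.
The 36 k$ tied up in wetland restoration and bike-lane pilot is better spent on food-bank expansion — total rises to 610 (117 k$).
No other feasible combination exceeds 610.

610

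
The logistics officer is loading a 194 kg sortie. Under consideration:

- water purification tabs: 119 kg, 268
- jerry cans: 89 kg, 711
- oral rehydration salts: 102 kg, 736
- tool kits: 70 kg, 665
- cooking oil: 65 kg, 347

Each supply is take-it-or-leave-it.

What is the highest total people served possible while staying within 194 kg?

By people served per kg: tool kits 9.50, jerry cans 7.99, oral rehydration salts 7.22, cooking oil 5.34 lead.
The ratio heuristic lands on jerry cans + tool kits (1376) but leaves 35 kg idle.
Dropping tool kits frees 70 kg; slotting in oral rehydration salts (102 kg) lifts the total to 1447 at 191 kg.
That's the maximum — no swap from here does better than 1447.

1447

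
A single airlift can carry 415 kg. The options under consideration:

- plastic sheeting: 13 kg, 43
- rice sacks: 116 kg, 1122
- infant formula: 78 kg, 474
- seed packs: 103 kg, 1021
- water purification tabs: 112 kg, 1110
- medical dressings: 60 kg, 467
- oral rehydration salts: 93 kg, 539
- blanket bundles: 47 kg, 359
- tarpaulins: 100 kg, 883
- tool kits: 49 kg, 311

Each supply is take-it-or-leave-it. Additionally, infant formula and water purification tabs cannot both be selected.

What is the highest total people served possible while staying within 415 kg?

3763

Best packing: plastic sheeting + rice sacks + seed packs + water purification tabs + medical dressings — 404 kg, 3763 total.
That's the maximum — no feasible swap from here does better than 3763.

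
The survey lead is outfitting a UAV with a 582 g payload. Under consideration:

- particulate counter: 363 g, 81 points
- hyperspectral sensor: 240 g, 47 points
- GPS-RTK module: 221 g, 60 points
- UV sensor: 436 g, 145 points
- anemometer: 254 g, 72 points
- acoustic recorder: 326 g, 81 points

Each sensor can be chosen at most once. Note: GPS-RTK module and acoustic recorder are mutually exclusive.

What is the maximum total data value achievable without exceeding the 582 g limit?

153

The ratio heuristic lands on UV sensor (145) but leaves 146 g idle.
Dropping UV sensor frees 436 g; slotting in anemometer + acoustic recorder (580 g) lifts the total to 153 at 580 g.
The spare 2 g is too small for any remaining sensor, and no feasible exchange beats 153.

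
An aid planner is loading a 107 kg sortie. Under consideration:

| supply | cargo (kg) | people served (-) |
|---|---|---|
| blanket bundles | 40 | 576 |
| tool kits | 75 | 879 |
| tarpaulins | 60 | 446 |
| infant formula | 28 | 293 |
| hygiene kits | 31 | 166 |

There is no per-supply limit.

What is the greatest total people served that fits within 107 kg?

1172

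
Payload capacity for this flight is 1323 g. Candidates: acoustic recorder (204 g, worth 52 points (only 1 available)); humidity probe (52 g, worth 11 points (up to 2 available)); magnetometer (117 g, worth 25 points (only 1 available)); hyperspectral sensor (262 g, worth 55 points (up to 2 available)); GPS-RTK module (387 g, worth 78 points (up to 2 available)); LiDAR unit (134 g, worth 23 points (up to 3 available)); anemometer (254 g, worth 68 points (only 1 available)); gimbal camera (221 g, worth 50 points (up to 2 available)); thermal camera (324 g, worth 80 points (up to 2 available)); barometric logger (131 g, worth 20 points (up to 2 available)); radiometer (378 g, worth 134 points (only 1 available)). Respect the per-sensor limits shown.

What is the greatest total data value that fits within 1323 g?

362

Ranking by ratio (data value/g): radiometer 0.35, anemometer 0.27, acoustic recorder 0.25.
The ratio heuristic lands on acoustic recorder + magnetometer + anemometer + thermal camera + radiometer (359) but leaves 46 g idle.
The 321 g tied up in acoustic recorder and magnetometer is better spent on thermal camera — total rises to 362 (1280 g).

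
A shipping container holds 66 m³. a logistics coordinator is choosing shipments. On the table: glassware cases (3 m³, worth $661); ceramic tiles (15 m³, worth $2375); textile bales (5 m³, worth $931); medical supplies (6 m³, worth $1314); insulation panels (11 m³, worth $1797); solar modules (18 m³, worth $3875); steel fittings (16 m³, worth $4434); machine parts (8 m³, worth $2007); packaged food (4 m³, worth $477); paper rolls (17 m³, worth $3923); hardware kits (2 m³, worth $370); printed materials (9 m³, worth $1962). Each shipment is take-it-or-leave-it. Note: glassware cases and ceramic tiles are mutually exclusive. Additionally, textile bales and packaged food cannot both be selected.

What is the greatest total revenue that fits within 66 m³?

By revenue per m³: steel fittings 277.12, machine parts 250.88, paper rolls 230.76 lead.
Taking glassware cases + textile bales + medical supplies + steel fittings + machine parts + paper rolls + hardware kits + printed materials: 66 m³ used, 15602 in revenue.

15602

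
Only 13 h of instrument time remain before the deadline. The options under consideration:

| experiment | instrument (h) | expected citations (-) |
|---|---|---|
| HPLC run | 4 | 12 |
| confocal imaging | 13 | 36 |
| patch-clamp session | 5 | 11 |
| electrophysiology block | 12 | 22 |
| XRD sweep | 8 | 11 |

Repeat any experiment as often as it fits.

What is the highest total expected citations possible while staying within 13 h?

36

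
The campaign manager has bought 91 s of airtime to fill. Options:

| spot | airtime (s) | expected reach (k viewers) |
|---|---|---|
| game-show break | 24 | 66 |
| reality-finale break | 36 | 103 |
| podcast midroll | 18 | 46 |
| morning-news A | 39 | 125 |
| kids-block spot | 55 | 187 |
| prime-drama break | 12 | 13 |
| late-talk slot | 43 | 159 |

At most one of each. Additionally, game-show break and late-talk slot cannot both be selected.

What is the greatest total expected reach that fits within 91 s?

290

A density-first pass picks morning-news A + late-talk slot — 284 at 82 s.
The 82 s tied up in morning-news A and late-talk slot is better spent on reality-finale break + kids-block spot — total rises to 290 (91 s).
The closest alternative, morning-news A + late-talk slot, reaches only 284.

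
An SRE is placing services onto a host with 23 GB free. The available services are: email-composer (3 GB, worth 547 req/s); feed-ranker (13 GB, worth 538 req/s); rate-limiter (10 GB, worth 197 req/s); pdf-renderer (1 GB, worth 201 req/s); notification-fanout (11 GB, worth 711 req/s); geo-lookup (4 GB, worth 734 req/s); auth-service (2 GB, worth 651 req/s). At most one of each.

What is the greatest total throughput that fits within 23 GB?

Best packing: email-composer + pdf-renderer + notification-fanout + geo-lookup + auth-service — 21 GB, 2844 total.

2844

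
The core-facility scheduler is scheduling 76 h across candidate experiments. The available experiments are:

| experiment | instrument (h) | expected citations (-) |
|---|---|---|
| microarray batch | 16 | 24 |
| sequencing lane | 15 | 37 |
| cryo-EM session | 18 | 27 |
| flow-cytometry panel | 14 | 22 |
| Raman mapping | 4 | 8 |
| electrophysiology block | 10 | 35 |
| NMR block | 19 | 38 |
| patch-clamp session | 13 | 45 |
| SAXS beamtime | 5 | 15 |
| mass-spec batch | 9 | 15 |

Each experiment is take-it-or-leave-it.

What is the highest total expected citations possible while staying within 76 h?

193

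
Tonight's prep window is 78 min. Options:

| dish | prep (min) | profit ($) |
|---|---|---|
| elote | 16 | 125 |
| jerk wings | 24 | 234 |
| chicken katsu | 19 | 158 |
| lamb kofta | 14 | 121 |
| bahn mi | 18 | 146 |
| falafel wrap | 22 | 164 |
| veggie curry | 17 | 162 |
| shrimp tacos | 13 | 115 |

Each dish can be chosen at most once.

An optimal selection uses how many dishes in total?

4

Optimal total is 700.
For example jerk wings + chicken katsu + bahn mi + veggie curry achieves it, using 78 min.
Any selection reaching 700 contains exactly 4 dishes.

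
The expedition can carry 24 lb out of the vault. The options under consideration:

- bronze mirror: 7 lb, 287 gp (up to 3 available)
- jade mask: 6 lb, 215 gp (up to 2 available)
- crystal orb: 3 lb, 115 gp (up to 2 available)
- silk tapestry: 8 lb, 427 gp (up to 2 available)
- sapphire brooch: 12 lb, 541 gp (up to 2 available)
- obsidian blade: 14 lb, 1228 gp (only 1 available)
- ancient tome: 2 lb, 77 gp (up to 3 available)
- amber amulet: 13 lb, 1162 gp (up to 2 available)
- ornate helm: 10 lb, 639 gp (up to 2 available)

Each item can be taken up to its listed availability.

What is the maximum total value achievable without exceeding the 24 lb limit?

1867

By value per lb: amber amulet 89.38, obsidian blade 87.71, ornate helm 63.90, silk tapestry 53.38 lead.
The ratio heuristic lands on amber amulet + ornate helm (1801) but leaves 1 lb idle.
The 13 lb tied up in amber amulet is better spent on obsidian blade — total rises to 1867 (24 lb).
That's the maximum — no swap from here does better than 1867.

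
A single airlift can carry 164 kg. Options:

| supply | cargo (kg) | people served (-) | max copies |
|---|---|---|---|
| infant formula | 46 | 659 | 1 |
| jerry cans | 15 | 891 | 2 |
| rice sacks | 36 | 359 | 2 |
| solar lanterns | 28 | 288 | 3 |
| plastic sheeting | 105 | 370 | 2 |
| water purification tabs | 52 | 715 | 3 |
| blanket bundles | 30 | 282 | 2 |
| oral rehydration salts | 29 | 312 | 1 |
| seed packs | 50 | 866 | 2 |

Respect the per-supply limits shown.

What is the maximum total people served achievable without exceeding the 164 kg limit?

Ranking by ratio (people served/kg): jerry cans 59.40, seed packs 17.32, infant formula 14.33, water purification tabs 13.75.
2×jerry cans + oral rehydration salts + 2×seed packs uses 159 of the 164 kg and totals 3826.
Nothing else within 164 kg beats 3826.

3826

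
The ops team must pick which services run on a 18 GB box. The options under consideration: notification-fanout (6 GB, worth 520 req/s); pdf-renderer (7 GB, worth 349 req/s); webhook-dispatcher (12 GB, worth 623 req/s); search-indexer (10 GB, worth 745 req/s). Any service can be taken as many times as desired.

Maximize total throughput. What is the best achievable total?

1560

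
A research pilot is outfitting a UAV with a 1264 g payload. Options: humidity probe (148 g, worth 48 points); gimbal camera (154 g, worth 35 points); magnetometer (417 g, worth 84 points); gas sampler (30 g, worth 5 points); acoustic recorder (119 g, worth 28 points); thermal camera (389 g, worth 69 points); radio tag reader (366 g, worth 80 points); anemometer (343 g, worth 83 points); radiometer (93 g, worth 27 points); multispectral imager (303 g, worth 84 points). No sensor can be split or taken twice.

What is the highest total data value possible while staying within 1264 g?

Filling by ratio: humidity probe + gimbal camera + gas sampler + acoustic recorder + anemometer + radiometer + multispectral imager for 310, with 74 g left unused.
Dropping gimbal camera and gas sampler and acoustic recorder frees 303 g; slotting in radio tag reader (366 g) lifts the total to 322 at 1253 g.
Nothing else within 1264 g beats 322.

322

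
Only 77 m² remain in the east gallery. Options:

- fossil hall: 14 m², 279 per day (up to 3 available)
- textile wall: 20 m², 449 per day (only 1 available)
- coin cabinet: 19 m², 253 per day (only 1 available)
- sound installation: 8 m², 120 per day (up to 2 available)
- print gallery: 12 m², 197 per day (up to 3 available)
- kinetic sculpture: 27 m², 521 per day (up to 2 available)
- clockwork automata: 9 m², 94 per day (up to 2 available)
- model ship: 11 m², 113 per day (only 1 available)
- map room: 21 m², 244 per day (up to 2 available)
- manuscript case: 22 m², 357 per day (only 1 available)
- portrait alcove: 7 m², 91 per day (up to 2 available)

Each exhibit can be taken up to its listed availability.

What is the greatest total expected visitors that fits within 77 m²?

1528

By expected visitors per m²: textile wall 22.45, fossil hall 19.93, kinetic sculpture 19.30 lead.
Filling by ratio: 3×fossil hall + textile wall + print gallery for 1483, with 3 m² left unused.
The 26 m² tied up in fossil hall and print gallery is better spent on kinetic sculpture — total rises to 1528 (75 m²).
Every other selection either busts 77 m² or exceeds an availability limit or fails to beat 1528.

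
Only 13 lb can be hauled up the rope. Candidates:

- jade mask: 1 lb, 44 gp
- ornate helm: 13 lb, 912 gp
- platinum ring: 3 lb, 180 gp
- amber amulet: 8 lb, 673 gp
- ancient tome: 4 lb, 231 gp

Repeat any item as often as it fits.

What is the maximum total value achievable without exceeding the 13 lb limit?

948

Greedy by ratio would take 2×jade mask + platinum ring + amber amulet: 13 lb used, total 941.
Dropping jade mask and platinum ring frees 4 lb; slotting in ancient tome (4 lb) lifts the total to 948 at 13 lb.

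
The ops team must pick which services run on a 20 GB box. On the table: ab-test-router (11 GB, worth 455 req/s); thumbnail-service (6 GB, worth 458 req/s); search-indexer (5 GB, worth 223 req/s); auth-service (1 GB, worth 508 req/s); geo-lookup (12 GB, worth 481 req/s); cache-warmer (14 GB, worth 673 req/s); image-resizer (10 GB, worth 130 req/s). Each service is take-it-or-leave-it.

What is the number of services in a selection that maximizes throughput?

3

Optimal total is 1447.
For example thumbnail-service + auth-service + geo-lookup achieves it, using 19 GB.
Every optimal selection uses 3 services.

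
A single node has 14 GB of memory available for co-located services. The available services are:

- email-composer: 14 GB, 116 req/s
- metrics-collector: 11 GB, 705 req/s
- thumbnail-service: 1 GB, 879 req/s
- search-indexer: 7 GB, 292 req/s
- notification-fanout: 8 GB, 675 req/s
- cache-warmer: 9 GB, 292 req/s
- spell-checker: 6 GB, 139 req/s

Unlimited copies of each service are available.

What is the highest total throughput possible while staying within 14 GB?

By throughput per GB: thumbnail-service 879.00, notification-fanout 84.38, metrics-collector 64.09 lead.
Best packing: 14×thumbnail-service — 14 GB, 12306 total.
Every other selection either busts 14 GB or fails to beat 12306.

12306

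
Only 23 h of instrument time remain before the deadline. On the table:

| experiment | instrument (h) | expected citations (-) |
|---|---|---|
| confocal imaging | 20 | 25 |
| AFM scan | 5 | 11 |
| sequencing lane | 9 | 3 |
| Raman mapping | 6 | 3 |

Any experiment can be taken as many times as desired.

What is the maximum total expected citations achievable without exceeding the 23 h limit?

44

Density check — AFM scan 2.20, confocal imaging 1.25, Raman mapping 0.50, sequencing lane 0.33 are the best per h.
Best packing: 4×AFM scan — 20 h, 44 total.
Every other selection either busts 23 h or fails to beat 44.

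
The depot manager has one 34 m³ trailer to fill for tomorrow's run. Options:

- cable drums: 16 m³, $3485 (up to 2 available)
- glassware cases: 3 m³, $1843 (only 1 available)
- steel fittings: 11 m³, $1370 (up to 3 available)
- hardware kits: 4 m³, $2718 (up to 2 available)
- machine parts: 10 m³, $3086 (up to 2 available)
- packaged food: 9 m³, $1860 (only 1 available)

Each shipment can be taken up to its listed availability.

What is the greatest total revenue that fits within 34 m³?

13451

Taking glassware cases + 2×hardware kits + 2×machine parts: 31 m³ used, 13451 in revenue.
No other feasible combination exceeds 13451.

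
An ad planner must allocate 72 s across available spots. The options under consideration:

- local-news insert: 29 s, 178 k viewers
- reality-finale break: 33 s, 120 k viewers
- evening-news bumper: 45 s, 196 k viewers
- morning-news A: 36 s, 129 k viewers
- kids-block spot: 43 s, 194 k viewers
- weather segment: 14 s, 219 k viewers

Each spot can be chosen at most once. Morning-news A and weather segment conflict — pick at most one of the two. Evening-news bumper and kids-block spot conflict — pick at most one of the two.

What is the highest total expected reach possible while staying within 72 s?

415

Filling by ratio: local-news insert + weather segment for 397, with 29 s left unused.
The 29 s tied up in local-news insert is better spent on evening-news bumper — total rises to 415 (59 s).
Next best is kids-block spot + weather segment at 413 (57 s) — short by 2.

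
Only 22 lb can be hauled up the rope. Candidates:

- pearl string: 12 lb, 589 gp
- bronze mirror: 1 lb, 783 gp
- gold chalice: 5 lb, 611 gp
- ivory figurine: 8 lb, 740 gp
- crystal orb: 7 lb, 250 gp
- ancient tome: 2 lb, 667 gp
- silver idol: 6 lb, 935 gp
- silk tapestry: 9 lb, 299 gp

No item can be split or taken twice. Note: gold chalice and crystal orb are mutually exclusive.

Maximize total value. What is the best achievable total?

3736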